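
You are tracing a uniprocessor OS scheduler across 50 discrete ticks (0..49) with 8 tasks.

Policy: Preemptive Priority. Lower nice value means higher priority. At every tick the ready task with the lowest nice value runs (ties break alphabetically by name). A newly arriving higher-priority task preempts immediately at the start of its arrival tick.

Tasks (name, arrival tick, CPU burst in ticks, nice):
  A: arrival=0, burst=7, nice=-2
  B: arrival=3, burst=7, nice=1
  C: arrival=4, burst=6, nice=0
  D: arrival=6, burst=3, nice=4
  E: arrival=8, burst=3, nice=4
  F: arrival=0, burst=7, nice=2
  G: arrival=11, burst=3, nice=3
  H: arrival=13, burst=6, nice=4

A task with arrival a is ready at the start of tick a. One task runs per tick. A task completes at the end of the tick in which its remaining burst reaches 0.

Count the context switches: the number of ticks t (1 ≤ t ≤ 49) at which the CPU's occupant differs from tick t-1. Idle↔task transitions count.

t=0: ready={A,F} → run A
t=1: ready={A,F} → run A
t=2: ready={A,F} → run A
t=3: ready={A,B,F} → run A
t=4: ready={A,B,C,F} → run A
t=5: ready={A,B,C,F} → run A
t=6: ready={A,B,C,D,F} → run A
t=7: ready={B,C,D,F} → run C
t=8: ready={B,C,D,E,F} → run C
t=9: ready={B,C,D,E,F} → run C
t=10: ready={B,C,D,E,F} → run C
t=11: ready={B,C,D,E,F,G} → run C
t=12: ready={B,C,D,E,F,G} → run C
t=13: ready={B,D,E,F,G,H} → run B
t=14: ready={B,D,E,F,G,H} → run B
t=15: ready={B,D,E,F,G,H} → run B
t=16: ready={B,D,E,F,G,H} → run B
t=17: ready={B,D,E,F,G,H} → run B
t=18: ready={B,D,E,F,G,H} → run B
t=19: ready={B,D,E,F,G,H} → run B
t=20: ready={D,E,F,G,H} → run F
t=21: ready={D,E,F,G,H} → run F
t=22: ready={D,E,F,G,H} → run F
t=23: ready={D,E,F,G,H} → run F
t=24: ready={D,E,F,G,H} → run F
t=25: ready={D,E,F,G,H} → run F
t=26: ready={D,E,F,G,H} → run F
t=27: ready={D,E,G,H} → run G
t=28: ready={D,E,G,H} → run G
t=29: ready={D,E,G,H} → run G
t=30: ready={D,E,H} → run D
t=31: ready={D,E,H} → run D
t=32: ready={D,E,H} → run D
t=33: ready={E,H} → run E
t=34: ready={E,H} → run E
t=35: ready={E,H} → run E
t=36: ready={H} → run H
t=37: ready={H} → run H
t=38: ready={H} → run H
t=39: ready={H} → run H
t=40: ready={H} → run H
t=41: ready={H} → run H
t=42: (idle)
t=43: (idle)
t=44: (idle)
t=45: (idle)
t=46: (idle)
t=47: (idle)
t=48: (idle)
t=49: (idle)

context switches = 8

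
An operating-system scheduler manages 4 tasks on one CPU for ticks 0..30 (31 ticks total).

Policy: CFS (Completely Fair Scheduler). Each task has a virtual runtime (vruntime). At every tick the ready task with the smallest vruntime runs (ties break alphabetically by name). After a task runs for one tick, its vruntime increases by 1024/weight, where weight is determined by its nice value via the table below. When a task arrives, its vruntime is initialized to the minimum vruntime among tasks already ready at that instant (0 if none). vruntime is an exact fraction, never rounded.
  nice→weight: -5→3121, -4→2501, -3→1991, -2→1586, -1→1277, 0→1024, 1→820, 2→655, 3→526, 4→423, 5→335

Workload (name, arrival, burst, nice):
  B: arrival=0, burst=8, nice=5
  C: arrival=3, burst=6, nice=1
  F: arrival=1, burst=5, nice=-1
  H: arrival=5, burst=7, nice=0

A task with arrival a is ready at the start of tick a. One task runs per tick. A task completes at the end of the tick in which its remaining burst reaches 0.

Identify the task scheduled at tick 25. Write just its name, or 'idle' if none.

t=0: vr[B=0] → run B
t=1: vr[B=1024/335 F=1024/335] → run B
t=2: vr[B=2048/335 F=1024/335] → run F
t=3: vr[B=2048/335 C=1650688/427795 F=1650688/427795] → run C
t=4: vr[B=2048/335 C=89581312/17539595 F=1650688/427795] → run F
t=5: vr[B=2048/335 C=89581312/17539595 F=1993728/427795 H=1993728/427795] → run F
t=6: vr[B=2048/335 C=89581312/17539595 F=2336768/427795 H=1993728/427795] → run H
t=7: vr[B=2048/335 C=89581312/17539595 F=2336768/427795 H=2421523/427795] → run C
t=8: vr[B=2048/335 C=111484416/17539595 F=2336768/427795 H=2421523/427795] → run F
t=9: vr[B=2048/335 C=111484416/17539595 F=2679808/427795 H=2421523/427795] → run H
t=10: vr[B=2048/335 C=111484416/17539595 F=2679808/427795 H=2849318/427795] → run B
t=11: vr[B=3072/335 C=111484416/17539595 F=2679808/427795 H=2849318/427795] → run F
t=12: vr[B=3072/335 C=111484416/17539595 H=2849318/427795] → run C
t=13: vr[B=3072/335 C=26677504/3507919 H=2849318/427795] → run H
t=14: vr[B=3072/335 C=26677504/3507919 H=3277113/427795] → run C
t=15: vr[B=3072/335 C=155290624/17539595 H=3277113/427795] → run H
t=16: vr[B=3072/335 C=155290624/17539595 H=3704908/427795] → run H
t=17: vr[B=3072/335 C=155290624/17539595 H=4132703/427795] → run C
t=18: vr[B=3072/335 C=177193728/17539595 H=4132703/427795] → run B
t=19: vr[B=4096/335 C=177193728/17539595 H=4132703/427795] → run H
t=20: vr[B=4096/335 C=177193728/17539595 H=4560498/427795] → run C
t=21: vr[B=4096/335 H=4560498/427795] → run H
t=22: vr[B=4096/335] → run B
t=23: vr[B=1024/67] → run B
t=24: vr[B=6144/335] → run B
t=25: vr[B=7168/335] → run B
t=26: (idle)
t=27: (idle)
t=28: (idle)
t=29: (idle)
t=30: (idle)

running at tick 25 = B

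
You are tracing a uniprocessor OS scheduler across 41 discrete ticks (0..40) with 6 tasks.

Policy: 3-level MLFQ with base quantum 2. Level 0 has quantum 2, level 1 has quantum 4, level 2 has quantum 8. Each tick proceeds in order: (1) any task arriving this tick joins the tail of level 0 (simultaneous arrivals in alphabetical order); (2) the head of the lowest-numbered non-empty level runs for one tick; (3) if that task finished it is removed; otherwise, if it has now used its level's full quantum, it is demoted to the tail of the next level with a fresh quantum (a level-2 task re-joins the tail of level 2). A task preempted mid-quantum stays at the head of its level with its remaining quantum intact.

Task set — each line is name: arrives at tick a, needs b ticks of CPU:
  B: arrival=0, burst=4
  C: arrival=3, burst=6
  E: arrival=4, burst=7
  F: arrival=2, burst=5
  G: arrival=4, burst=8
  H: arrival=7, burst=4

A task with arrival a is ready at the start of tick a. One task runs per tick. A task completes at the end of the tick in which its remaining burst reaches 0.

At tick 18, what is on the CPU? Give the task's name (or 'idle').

t=0: L0/L1/L2 = B/-/- → run B
t=1: L0/L1/L2 = B/-/- → run B
t=2: L0/L1/L2 = F/B/- → run F
t=3: L0/L1/L2 = FC/B/- → run F
t=4: L0/L1/L2 = CEG/BF/- → run C
t=5: L0/L1/L2 = CEG/BF/- → run C
t=6: L0/L1/L2 = EG/BFC/- → run E
t=7: L0/L1/L2 = EGH/BFC/- → run E
t=8: L0/L1/L2 = GH/BFCE/- → run G
t=9: L0/L1/L2 = GH/BFCE/- → run G
t=10: L0/L1/L2 = H/BFCEG/- → run H
t=11: L0/L1/L2 = H/BFCEG/- → run H
t=12: L0/L1/L2 = -/BFCEGH/- → run B
t=13: L0/L1/L2 = -/BFCEGH/- → run B
t=14: L0/L1/L2 = -/FCEGH/- → run F
t=15: L0/L1/L2 = -/FCEGH/- → run F
t=16: L0/L1/L2 = -/FCEGH/- → run F
t=17: L0/L1/L2 = -/CEGH/- → run C
t=18: L0/L1/L2 = -/CEGH/- → run C
t=19: L0/L1/L2 = -/CEGH/- → run C
t=20: L0/L1/L2 = -/CEGH/- → run C
t=21: L0/L1/L2 = -/EGH/- → run E
t=22: L0/L1/L2 = -/EGH/- → run E
t=23: L0/L1/L2 = -/EGH/- → run E
t=24: L0/L1/L2 = -/EGH/- → run E
t=25: L0/L1/L2 = -/GH/E → run G
t=26: L0/L1/L2 = -/GH/E → run G
t=27: L0/L1/L2 = -/GH/E → run G
t=28: L0/L1/L2 = -/GH/E → run G
t=29: L0/L1/L2 = -/H/EG → run H
t=30: L0/L1/L2 = -/H/EG → run H
t=31: L0/L1/L2 = -/-/EG → run E
t=32: L0/L1/L2 = -/-/G → run G
t=33: L0/L1/L2 = -/-/G → run G
t=34: (idle)
t=35: (idle)
t=36: (idle)
t=37: (idle)
t=38: (idle)
t=39: (idle)
t=40: (idle)

running at tick 18 = C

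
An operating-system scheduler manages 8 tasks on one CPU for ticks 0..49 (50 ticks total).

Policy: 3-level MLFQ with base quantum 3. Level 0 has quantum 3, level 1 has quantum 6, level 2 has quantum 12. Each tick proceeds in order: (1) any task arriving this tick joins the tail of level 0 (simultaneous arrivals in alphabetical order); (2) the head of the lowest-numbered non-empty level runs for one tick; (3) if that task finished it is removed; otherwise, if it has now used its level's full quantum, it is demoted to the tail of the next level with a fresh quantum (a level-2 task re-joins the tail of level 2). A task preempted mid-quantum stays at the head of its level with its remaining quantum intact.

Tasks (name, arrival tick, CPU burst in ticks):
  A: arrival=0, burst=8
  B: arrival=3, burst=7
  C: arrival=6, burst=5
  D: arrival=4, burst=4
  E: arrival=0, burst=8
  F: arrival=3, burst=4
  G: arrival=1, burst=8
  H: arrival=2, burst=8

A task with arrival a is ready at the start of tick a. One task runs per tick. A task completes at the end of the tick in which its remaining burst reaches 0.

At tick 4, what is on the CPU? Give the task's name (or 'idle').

running at tick 4 = E

t=0: L0/L1/L2 = AE/-/- → run A
t=1: L0/L1/L2 = AEG/-/- → run A
t=2: L0/L1/L2 = AEGH/-/- → run A
t=3: L0/L1/L2 = EGHBF/A/- → run E
t=4: L0/L1/L2 = EGHBFD/A/- → run E
t=5: L0/L1/L2 = EGHBFD/A/- → run E
t=6: L0/L1/L2 = GHBFDC/AE/- → run G
t=7: L0/L1/L2 = GHBFDC/AE/- → run G
t=8: L0/L1/L2 = GHBFDC/AE/- → run G
t=9: L0/L1/L2 = HBFDC/AEG/- → run H
t=10: L0/L1/L2 = HBFDC/AEG/- → run H
t=11: L0/L1/L2 = HBFDC/AEG/- → run H
t=12: L0/L1/L2 = BFDC/AEGH/- → run B
t=13: L0/L1/L2 = BFDC/AEGH/- → run B
t=14: L0/L1/L2 = BFDC/AEGH/- → run B
t=15: L0/L1/L2 = FDC/AEGHB/- → run F
t=16: L0/L1/L2 = FDC/AEGHB/- → run F
t=17: L0/L1/L2 = FDC/AEGHB/- → run F
t=18: L0/L1/L2 = DC/AEGHBF/- → run D
t=19: L0/L1/L2 = DC/AEGHBF/- → run D
t=20: L0/L1/L2 = DC/AEGHBF/- → run D
t=21: L0/L1/L2 = C/AEGHBFD/- → run C
t=22: L0/L1/L2 = C/AEGHBFD/- → run C
t=23: L0/L1/L2 = C/AEGHBFD/- → run C
t=24: L0/L1/L2 = -/AEGHBFDC/- → run A
t=25: L0/L1/L2 = -/AEGHBFDC/- → run A
t=26: L0/L1/L2 = -/AEGHBFDC/- → run A
t=27: L0/L1/L2 = -/AEGHBFDC/- → run A
t=28: L0/L1/L2 = -/AEGHBFDC/- → run A
t=29: L0/L1/L2 = -/EGHBFDC/- → run E
t=30: L0/L1/L2 = -/EGHBFDC/- → run E
t=31: L0/L1/L2 = -/EGHBFDC/- → run E
t=32: L0/L1/L2 = -/EGHBFDC/- → run E
t=33: L0/L1/L2 = -/EGHBFDC/- → run E
t=34: L0/L1/L2 = -/GHBFDC/- → run G
t=35: L0/L1/L2 = -/GHBFDC/- → run G
t=36: L0/L1/L2 = -/GHBFDC/- → run G
t=37: L0/L1/L2 = -/GHBFDC/- → run G
t=38: L0/L1/L2 = -/GHBFDC/- → run G
t=39: L0/L1/L2 = -/HBFDC/- → run H
t=40: L0/L1/L2 = -/HBFDC/- → run H
t=41: L0/L1/L2 = -/HBFDC/- → run H
t=42: L0/L1/L2 = -/HBFDC/- → run H
t=43: L0/L1/L2 = -/HBFDC/- → run H
t=44: L0/L1/L2 = -/BFDC/- → run B
t=45: L0/L1/L2 = -/BFDC/- → run B
t=46: L0/L1/L2 = -/BFDC/- → run B
t=47: L0/L1/L2 = -/BFDC/- → run B
t=48: L0/L1/L2 = -/FDC/- → run F
t=49: L0/L1/L2 = -/DC/- → run D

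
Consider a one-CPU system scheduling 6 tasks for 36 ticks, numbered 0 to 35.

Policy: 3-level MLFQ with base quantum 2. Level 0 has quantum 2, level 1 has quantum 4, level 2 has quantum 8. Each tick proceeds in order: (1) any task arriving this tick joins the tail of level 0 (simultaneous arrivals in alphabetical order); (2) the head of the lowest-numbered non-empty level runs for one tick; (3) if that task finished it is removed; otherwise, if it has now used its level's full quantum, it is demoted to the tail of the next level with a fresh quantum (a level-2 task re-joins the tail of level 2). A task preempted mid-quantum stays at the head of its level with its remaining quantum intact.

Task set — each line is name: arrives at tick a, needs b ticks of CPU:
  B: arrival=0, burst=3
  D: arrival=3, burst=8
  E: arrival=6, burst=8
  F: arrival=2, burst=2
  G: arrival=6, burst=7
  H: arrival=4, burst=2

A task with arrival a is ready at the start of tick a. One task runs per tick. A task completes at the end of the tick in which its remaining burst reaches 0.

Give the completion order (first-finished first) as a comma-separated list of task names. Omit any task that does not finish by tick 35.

t=0: L0/L1/L2 = B/-/- → run B
t=1: L0/L1/L2 = B/-/- → run B
t=2: L0/L1/L2 = F/B/- → run F
t=3: L0/L1/L2 = FD/B/- → run F
t=4: L0/L1/L2 = DH/B/- → run D
t=5: L0/L1/L2 = DH/B/- → run D
t=6: L0/L1/L2 = HEG/BD/- → run H
t=7: L0/L1/L2 = HEG/BD/- → run H
t=8: L0/L1/L2 = EG/BD/- → run E
t=9: L0/L1/L2 = EG/BD/- → run E
t=10: L0/L1/L2 = G/BDE/- → run G
t=11: L0/L1/L2 = G/BDE/- → run G
t=12: L0/L1/L2 = -/BDEG/- → run B
t=13: L0/L1/L2 = -/DEG/- → run D
t=14: L0/L1/L2 = -/DEG/- → run D
t=15: L0/L1/L2 = -/DEG/- → run D
t=16: L0/L1/L2 = -/DEG/- → run D
t=17: L0/L1/L2 = -/EG/D → run E
t=18: L0/L1/L2 = -/EG/D → run E
t=19: L0/L1/L2 = -/EG/D → run E
t=20: L0/L1/L2 = -/EG/D → run E
t=21: L0/L1/L2 = -/G/DE → run G
t=22: L0/L1/L2 = -/G/DE → run G
t=23: L0/L1/L2 = -/G/DE → run G
t=24: L0/L1/L2 = -/G/DE → run G
t=25: L0/L1/L2 = -/-/DEG → run D
t=26: L0/L1/L2 = -/-/DEG → run D
t=27: L0/L1/L2 = -/-/EG → run E
t=28: L0/L1/L2 = -/-/EG → run E
t=29: L0/L1/L2 = -/-/G → run G
t=30: (idle)
t=31: (idle)
t=32: (idle)
t=33: (idle)
t=34: (idle)
t=35: (idle)

completion order = F, H, B, D, E, G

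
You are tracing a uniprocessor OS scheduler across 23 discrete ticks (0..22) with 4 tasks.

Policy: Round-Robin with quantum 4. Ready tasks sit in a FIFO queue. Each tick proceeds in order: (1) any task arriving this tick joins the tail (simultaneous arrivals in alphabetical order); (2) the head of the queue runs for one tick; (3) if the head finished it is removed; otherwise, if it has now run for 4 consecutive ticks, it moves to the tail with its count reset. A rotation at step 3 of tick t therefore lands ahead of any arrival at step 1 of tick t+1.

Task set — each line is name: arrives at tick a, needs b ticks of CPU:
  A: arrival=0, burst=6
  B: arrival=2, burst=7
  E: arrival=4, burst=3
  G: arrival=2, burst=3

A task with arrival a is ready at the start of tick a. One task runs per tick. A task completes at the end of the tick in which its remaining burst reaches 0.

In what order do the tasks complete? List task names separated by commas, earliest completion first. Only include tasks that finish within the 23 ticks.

t=0: queue=[A] q_used=0 → run A
t=1: queue=[A] q_used=1 → run A
t=2: queue=[A,B,G] q_used=2 → run A
t=3: queue=[A,B,G] q_used=3 → run A
t=4: queue=[B,G,A,E] q_used=0 → run B
t=5: queue=[B,G,A,E] q_used=1 → run B
t=6: queue=[B,G,A,E] q_used=2 → run B
t=7: queue=[B,G,A,E] q_used=3 → run B
t=8: queue=[G,A,E,B] q_used=0 → run G
t=9: queue=[G,A,E,B] q_used=1 → run G
t=10: queue=[G,A,E,B] q_used=2 → run G
t=11: queue=[A,E,B] q_used=0 → run A
t=12: queue=[A,E,B] q_used=1 → run A
t=13: queue=[E,B] q_used=0 → run E
t=14: queue=[E,B] q_used=1 → run E
t=15: queue=[E,B] q_used=2 → run E
t=16: queue=[B] q_used=0 → run B
t=17: queue=[B] q_used=1 → run B
t=18: queue=[B] q_used=2 → run B
t=19: (idle)
t=20: (idle)
t=21: (idle)
t=22: (idle)

completion order = G, A, E, B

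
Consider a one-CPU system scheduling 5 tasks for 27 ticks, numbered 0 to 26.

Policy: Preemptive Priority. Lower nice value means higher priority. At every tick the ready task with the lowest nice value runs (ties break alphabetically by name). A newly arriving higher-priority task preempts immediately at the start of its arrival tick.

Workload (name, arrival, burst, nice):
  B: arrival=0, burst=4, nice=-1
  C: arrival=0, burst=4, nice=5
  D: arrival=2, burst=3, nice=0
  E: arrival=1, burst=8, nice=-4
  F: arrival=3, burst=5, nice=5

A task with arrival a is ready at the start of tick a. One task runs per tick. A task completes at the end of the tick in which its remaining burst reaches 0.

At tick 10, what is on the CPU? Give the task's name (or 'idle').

running at tick 10 = B

t=0: ready={B,C} → run B
t=1: ready={B,C,E} → run E
t=2: ready={B,C,D,E} → run E
t=3: ready={B,C,D,E,F} → run E
t=4: ready={B,C,D,E,F} → run E
t=5: ready={B,C,D,E,F} → run E
t=6: ready={B,C,D,E,F} → run E
t=7: ready={B,C,D,E,F} → run E
t=8: ready={B,C,D,E,F} → run E
t=9: ready={B,C,D,F} → run B
t=10: ready={B,C,D,F} → run B
t=11: ready={B,C,D,F} → run B
t=12: ready={C,D,F} → run D
t=13: ready={C,D,F} → run D
t=14: ready={C,D,F} → run D
t=15: ready={C,F} → run C
t=16: ready={C,F} → run C
t=17: ready={C,F} → run C
t=18: ready={C,F} → run C
t=19: ready={F} → run F
t=20: ready={F} → run F
t=21: ready={F} → run F
t=22: ready={F} → run F
t=23: ready={F} → run F
t=24: (idle)
t=25: (idle)
t=26: (idle)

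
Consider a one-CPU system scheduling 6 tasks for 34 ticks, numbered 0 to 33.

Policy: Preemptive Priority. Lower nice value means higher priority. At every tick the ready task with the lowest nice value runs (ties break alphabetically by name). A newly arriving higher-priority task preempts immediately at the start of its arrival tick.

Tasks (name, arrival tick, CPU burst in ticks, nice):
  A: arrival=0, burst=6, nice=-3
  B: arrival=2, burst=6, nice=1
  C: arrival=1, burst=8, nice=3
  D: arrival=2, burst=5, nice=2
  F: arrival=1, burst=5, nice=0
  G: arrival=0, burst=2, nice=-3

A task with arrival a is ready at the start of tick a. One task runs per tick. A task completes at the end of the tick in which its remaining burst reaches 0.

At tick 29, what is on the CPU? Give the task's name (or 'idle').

t=0: ready={A,G} → run A
t=1: ready={A,C,F,G} → run A
t=2: ready={A,B,C,D,F,G} → run A
t=3: ready={A,B,C,D,F,G} → run A
t=4: ready={A,B,C,D,F,G} → run A
t=5: ready={A,B,C,D,F,G} → run A
t=6: ready={B,C,D,F,G} → run G
t=7: ready={B,C,D,F,G} → run G
t=8: ready={B,C,D,F} → run F
t=9: ready={B,C,D,F} → run F
t=10: ready={B,C,D,F} → run F
t=11: ready={B,C,D,F} → run F
t=12: ready={B,C,D,F} → run F
t=13: ready={B,C,D} → run B
t=14: ready={B,C,D} → run B
t=15: ready={B,C,D} → run B
t=16: ready={B,C,D} → run B
t=17: ready={B,C,D} → run B
t=18: ready={B,C,D} → run B
t=19: ready={C,D} → run D
t=20: ready={C,D} → run D
t=21: ready={C,D} → run D
t=22: ready={C,D} → run D
t=23: ready={C,D} → run D
t=24: ready={C} → run C
t=25: ready={C} → run C
t=26: ready={C} → run C
t=27: ready={C} → run C
t=28: ready={C} → run C
t=29: ready={C} → run C
t=30: ready={C} → run C
t=31: ready={C} → run C
t=32: (idle)
t=33: (idle)

running at tick 29 = C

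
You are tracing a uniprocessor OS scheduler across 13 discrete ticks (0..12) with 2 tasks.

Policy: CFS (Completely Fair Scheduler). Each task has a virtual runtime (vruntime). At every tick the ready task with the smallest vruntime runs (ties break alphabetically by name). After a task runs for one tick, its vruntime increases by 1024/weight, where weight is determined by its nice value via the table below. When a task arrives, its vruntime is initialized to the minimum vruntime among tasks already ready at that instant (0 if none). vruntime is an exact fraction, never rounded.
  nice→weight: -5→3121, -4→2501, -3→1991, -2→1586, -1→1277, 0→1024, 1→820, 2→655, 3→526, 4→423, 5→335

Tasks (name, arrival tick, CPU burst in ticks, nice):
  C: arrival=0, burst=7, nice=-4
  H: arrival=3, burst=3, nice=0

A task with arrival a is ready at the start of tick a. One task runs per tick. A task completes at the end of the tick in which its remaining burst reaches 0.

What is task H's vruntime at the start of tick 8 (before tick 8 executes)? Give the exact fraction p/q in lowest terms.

t=0: vr[C=0] → run C
t=1: vr[C=1024/2501] → run C
t=2: vr[C=2048/2501] → run C
t=3: vr[C=3072/2501 H=3072/2501] → run C
t=4: vr[C=4096/2501 H=3072/2501] → run H
t=5: vr[C=4096/2501 H=5573/2501] → run C
t=6: vr[C=5120/2501 H=5573/2501] → run C
t=7: vr[C=6144/2501 H=5573/2501] → run H
t=8: vr[C=6144/2501 H=8074/2501] → run C
t=9: vr[H=8074/2501] → run H
t=10: (idle)
t=11: (idle)
t=12: (idle)

vruntime(H, start of tick 8) = 8074/2501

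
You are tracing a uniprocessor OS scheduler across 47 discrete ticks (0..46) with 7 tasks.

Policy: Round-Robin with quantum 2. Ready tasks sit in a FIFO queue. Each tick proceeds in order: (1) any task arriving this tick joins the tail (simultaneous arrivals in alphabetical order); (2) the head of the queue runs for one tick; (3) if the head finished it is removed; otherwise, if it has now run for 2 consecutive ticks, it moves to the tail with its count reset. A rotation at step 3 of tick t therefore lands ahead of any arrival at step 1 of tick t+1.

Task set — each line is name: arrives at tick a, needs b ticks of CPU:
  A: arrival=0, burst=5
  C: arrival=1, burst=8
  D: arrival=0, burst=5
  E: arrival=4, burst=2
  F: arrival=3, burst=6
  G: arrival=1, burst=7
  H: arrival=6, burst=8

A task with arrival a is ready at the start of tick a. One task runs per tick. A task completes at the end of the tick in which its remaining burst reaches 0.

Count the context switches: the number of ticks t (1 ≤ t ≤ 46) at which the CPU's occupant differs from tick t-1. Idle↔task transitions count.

context switches = 22

t=0: queue=[A,D] q_used=0 → run A
t=1: queue=[A,D,C,G] q_used=1 → run A
t=2: queue=[D,C,G,A] q_used=0 → run D
t=3: queue=[D,C,G,A,F] q_used=1 → run D
t=4: queue=[C,G,A,F,D,E] q_used=0 → run C
t=5: queue=[C,G,A,F,D,E] q_used=1 → run C
t=6: queue=[G,A,F,D,E,C,H] q_used=0 → run G
t=7: queue=[G,A,F,D,E,C,H] q_used=1 → run G
t=8: queue=[A,F,D,E,C,H,G] q_used=0 → run A
t=9: queue=[A,F,D,E,C,H,G] q_used=1 → run A
t=10: queue=[F,D,E,C,H,G,A] q_used=0 → run F
t=11: queue=[F,D,E,C,H,G,A] q_used=1 → run F
t=12: queue=[D,E,C,H,G,A,F] q_used=0 → run D
t=13: queue=[D,E,C,H,G,A,F] q_used=1 → run D
t=14: queue=[E,C,H,G,A,F,D] q_used=0 → run E
t=15: queue=[E,C,H,G,A,F,D] q_used=1 → run E
t=16: queue=[C,H,G,A,F,D] q_used=0 → run C
t=17: queue=[C,H,G,A,F,D] q_used=1 → run C
t=18: queue=[H,G,A,F,D,C] q_used=0 → run H
t=19: queue=[H,G,A,F,D,C] q_used=1 → run H
t=20: queue=[G,A,F,D,C,H] q_used=0 → run G
t=21: queue=[G,A,F,D,C,H] q_used=1 → run G
t=22: queue=[A,F,D,C,H,G] q_used=0 → run A
t=23: queue=[F,D,C,H,G] q_used=0 → run F
t=24: queue=[F,D,C,H,G] q_used=1 → run F
t=25: queue=[D,C,H,G,F] q_used=0 → run D
t=26: queue=[C,H,G,F] q_used=0 → run C
t=27: queue=[C,H,G,F] q_used=1 → run C
t=28: queue=[H,G,F,C] q_used=0 → run H
t=29: queue=[H,G,F,C] q_used=1 → run H
t=30: queue=[G,F,C,H] q_used=0 → run G
t=31: queue=[G,F,C,H] q_used=1 → run G
t=32: queue=[F,C,H,G] q_used=0 → run F
t=33: queue=[F,C,H,G] q_used=1 → run F
t=34: queue=[C,H,G] q_used=0 → run C
t=35: queue=[C,H,G] q_used=1 → run C
t=36: queue=[H,G] q_used=0 → run H
t=37: queue=[H,G] q_used=1 → run H
t=38: queue=[G,H] q_used=0 → run G
t=39: queue=[H] q_used=0 → run H
t=40: queue=[H] q_used=1 → run H
t=41: (idle)
t=42: (idle)
t=43: (idle)
t=44: (idle)
t=45: (idle)
t=46: (idle)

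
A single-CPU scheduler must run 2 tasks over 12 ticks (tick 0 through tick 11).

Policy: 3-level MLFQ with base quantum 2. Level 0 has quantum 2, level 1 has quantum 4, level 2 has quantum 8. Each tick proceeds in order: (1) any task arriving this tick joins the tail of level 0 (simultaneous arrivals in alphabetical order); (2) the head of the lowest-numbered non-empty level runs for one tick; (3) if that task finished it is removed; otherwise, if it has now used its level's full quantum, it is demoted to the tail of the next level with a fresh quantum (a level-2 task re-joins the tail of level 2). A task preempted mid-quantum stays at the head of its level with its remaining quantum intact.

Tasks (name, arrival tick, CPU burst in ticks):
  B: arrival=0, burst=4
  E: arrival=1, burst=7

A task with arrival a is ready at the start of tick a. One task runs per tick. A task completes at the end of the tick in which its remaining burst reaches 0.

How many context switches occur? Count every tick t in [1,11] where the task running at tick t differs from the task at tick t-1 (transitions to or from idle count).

context switches = 4

t=0: L0/L1/L2 = B/-/- → run B
t=1: L0/L1/L2 = BE/-/- → run B
t=2: L0/L1/L2 = E/B/- → run E
t=3: L0/L1/L2 = E/B/- → run E
t=4: L0/L1/L2 = -/BE/- → run B
t=5: L0/L1/L2 = -/BE/- → run B
t=6: L0/L1/L2 = -/E/- → run E
t=7: L0/L1/L2 = -/E/- → run E
t=8: L0/L1/L2 = -/E/- → run E
t=9: L0/L1/L2 = -/E/- → run E
t=10: L0/L1/L2 = -/-/E → run E
t=11: (idle)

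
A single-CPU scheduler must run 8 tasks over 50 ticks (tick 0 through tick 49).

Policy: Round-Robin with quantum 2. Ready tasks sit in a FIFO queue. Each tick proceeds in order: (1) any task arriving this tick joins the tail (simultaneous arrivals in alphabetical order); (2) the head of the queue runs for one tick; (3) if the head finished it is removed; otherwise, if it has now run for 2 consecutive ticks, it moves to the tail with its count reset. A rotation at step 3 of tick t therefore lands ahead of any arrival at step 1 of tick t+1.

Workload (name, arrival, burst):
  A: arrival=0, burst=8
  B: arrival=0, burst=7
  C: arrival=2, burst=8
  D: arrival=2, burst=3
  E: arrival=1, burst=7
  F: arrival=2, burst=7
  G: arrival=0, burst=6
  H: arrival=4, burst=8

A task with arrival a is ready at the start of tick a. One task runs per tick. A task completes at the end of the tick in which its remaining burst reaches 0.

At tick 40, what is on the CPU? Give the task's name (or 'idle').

t=0: queue=[A,B,G] q_used=0 → run A
t=1: queue=[A,B,G,E] q_used=1 → run A
t=2: queue=[B,G,E,A,C,D,F] q_used=0 → run B
t=3: queue=[B,G,E,A,C,D,F] q_used=1 → run B
t=4: queue=[G,E,A,C,D,F,B,H] q_used=0 → run G
t=5: queue=[G,E,A,C,D,F,B,H] q_used=1 → run G
t=6: queue=[E,A,C,D,F,B,H,G] q_used=0 → run E
t=7: queue=[E,A,C,D,F,B,H,G] q_used=1 → run E
t=8: queue=[A,C,D,F,B,H,G,E] q_used=0 → run A
t=9: queue=[A,C,D,F,B,H,G,E] q_used=1 → run A
t=10: queue=[C,D,F,B,H,G,E,A] q_used=0 → run C
t=11: queue=[C,D,F,B,H,G,E,A] q_used=1 → run C
t=12: queue=[D,F,B,H,G,E,A,C] q_used=0 → run D
t=13: queue=[D,F,B,H,G,E,A,C] q_used=1 → run D
t=14: queue=[F,B,H,G,E,A,C,D] q_used=0 → run F
t=15: queue=[F,B,H,G,E,A,C,D] q_used=1 → run F
t=16: queue=[B,H,G,E,A,C,D,F] q_used=0 → run B
t=17: queue=[B,H,G,E,A,C,D,F] q_used=1 → run B
t=18: queue=[H,G,E,A,C,D,F,B] q_used=0 → run H
t=19: queue=[H,G,E,A,C,D,F,B] q_used=1 → run H
t=20: queue=[G,E,A,C,D,F,B,H] q_used=0 → run G
t=21: queue=[G,E,A,C,D,F,B,H] q_used=1 → run G
t=22: queue=[E,A,C,D,F,B,H,G] q_used=0 → run E
t=23: queue=[E,A,C,D,F,B,H,G] q_used=1 → run E
t=24: queue=[A,C,D,F,B,H,G,E] q_used=0 → run A
t=25: queue=[A,C,D,F,B,H,G,E] q_used=1 → run A
t=26: queue=[C,D,F,B,H,G,E,A] q_used=0 → run C
t=27: queue=[C,D,F,B,H,G,E,A] q_used=1 → run C
t=28: queue=[D,F,B,H,G,E,A,C] q_used=0 → run D
t=29: queue=[F,B,H,G,E,A,C] q_used=0 → run F
t=30: queue=[F,B,H,G,E,A,C] q_used=1 → run F
t=31: queue=[B,H,G,E,A,C,F] q_used=0 → run B
t=32: queue=[B,H,G,E,A,C,F] q_used=1 → run B
t=33: queue=[H,G,E,A,C,F,B] q_used=0 → run H
t=34: queue=[H,G,E,A,C,F,B] q_used=1 → run H
t=35: queue=[G,E,A,C,F,B,H] q_used=0 → run G
t=36: queue=[G,E,A,C,F,B,H] q_used=1 → run G
t=37: queue=[E,A,C,F,B,H] q_used=0 → run E
t=38: queue=[E,A,C,F,B,H] q_used=1 → run E
t=39: queue=[A,C,F,B,H,E] q_used=0 → run A
t=40: queue=[A,C,F,B,H,E] q_used=1 → run A
t=41: queue=[C,F,B,H,E] q_used=0 → run C
t=42: queue=[C,F,B,H,E] q_used=1 → run C
t=43: queue=[F,B,H,E,C] q_used=0 → run F
t=44: queue=[F,B,H,E,C] q_used=1 → run F
t=45: queue=[B,H,E,C,F] q_used=0 → run B
t=46: queue=[H,E,C,F] q_used=0 → run H
t=47: queue=[H,E,C,F] q_used=1 → run H
t=48: queue=[E,C,F,H] q_used=0 → run E
t=49: queue=[C,F,H] q_used=0 → run C

running at tick 40 = A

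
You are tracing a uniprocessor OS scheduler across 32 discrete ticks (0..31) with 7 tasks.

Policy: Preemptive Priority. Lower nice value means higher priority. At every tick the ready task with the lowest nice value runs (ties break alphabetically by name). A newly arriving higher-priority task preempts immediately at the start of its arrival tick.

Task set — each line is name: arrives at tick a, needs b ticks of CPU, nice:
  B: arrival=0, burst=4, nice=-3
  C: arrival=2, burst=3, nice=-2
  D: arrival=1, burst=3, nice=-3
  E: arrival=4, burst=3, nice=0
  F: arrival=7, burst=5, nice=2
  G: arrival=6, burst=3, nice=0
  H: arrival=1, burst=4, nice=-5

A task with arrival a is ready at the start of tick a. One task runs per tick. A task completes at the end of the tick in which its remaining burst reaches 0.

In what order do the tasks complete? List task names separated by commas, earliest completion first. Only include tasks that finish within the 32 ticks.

t=0: ready={B} → run B
t=1: ready={B,D,H} → run H
t=2: ready={B,C,D,H} → run H
t=3: ready={B,C,D,H} → run H
t=4: ready={B,C,D,E,H} → run H
t=5: ready={B,C,D,E} → run B
t=6: ready={B,C,D,E,G} → run B
t=7: ready={B,C,D,E,F,G} → run B
t=8: ready={C,D,E,F,G} → run D
t=9: ready={C,D,E,F,G} → run D
t=10: ready={C,D,E,F,G} → run D
t=11: ready={C,E,F,G} → run C
t=12: ready={C,E,F,G} → run C
t=13: ready={C,E,F,G} → run C
t=14: ready={E,F,G} → run E
t=15: ready={E,F,G} → run E
t=16: ready={E,F,G} → run E
t=17: ready={F,G} → run G
t=18: ready={F,G} → run G
t=19: ready={F,G} → run G
t=20: ready={F} → run F
t=21: ready={F} → run F
t=22: ready={F} → run F
t=23: ready={F} → run F
t=24: ready={F} → run F
t=25: (idle)
t=26: (idle)
t=27: (idle)
t=28: (idle)
t=29: (idle)
t=30: (idle)
t=31: (idle)

completion order = H, B, D, C, E, G, F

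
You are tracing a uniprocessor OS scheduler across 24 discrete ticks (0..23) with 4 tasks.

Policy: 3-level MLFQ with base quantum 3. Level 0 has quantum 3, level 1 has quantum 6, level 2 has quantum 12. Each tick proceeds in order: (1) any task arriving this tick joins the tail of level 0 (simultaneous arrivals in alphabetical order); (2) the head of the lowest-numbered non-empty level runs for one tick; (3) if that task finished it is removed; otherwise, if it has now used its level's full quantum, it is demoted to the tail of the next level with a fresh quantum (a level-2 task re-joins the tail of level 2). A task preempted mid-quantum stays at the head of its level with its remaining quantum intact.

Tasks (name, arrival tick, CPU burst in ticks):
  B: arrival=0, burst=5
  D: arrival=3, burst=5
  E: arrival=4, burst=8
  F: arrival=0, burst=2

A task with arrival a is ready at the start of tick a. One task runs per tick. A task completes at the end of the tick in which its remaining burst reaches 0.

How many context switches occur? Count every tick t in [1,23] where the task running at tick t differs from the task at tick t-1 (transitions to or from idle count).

context switches = 7

t=0: L0/L1/L2 = BF/-/- → run B
t=1: L0/L1/L2 = BF/-/- → run B
t=2: L0/L1/L2 = BF/-/- → run B
t=3: L0/L1/L2 = FD/B/- → run F
t=4: L0/L1/L2 = FDE/B/- → run F
t=5: L0/L1/L2 = DE/B/- → run D
t=6: L0/L1/L2 = DE/B/- → run D
t=7: L0/L1/L2 = DE/B/- → run D
t=8: L0/L1/L2 = E/BD/- → run E
t=9: L0/L1/L2 = E/BD/- → run E
t=10: L0/L1/L2 = E/BD/- → run E
t=11: L0/L1/L2 = -/BDE/- → run B
t=12: L0/L1/L2 = -/BDE/- → run B
t=13: L0/L1/L2 = -/DE/- → run D
t=14: L0/L1/L2 = -/DE/- → run D
t=15: L0/L1/L2 = -/E/- → run E
t=16: L0/L1/L2 = -/E/- → run E
t=17: L0/L1/L2 = -/E/- → run E
t=18: L0/L1/L2 = -/E/- → run E
t=19: L0/L1/L2 = -/E/- → run E
t=20: (idle)
t=21: (idle)
t=22: (idle)
t=23: (idle)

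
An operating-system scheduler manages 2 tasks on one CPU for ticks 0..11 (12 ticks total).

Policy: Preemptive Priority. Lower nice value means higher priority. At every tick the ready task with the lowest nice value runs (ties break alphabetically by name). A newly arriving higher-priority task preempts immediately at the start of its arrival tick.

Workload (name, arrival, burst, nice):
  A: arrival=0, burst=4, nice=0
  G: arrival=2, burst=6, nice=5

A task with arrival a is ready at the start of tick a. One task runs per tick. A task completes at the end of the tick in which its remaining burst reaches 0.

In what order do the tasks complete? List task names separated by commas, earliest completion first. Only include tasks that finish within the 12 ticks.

completion order = A, G

t=0: ready={A} → run A
t=1: ready={A} → run A
t=2: ready={A,G} → run A
t=3: ready={A,G} → run A
t=4: ready={G} → run G
t=5: ready={G} → run G
t=6: ready={G} → run G
t=7: ready={G} → run G
t=8: ready={G} → run G
t=9: ready={G} → run G
t=10: (idle)
t=11: (idle)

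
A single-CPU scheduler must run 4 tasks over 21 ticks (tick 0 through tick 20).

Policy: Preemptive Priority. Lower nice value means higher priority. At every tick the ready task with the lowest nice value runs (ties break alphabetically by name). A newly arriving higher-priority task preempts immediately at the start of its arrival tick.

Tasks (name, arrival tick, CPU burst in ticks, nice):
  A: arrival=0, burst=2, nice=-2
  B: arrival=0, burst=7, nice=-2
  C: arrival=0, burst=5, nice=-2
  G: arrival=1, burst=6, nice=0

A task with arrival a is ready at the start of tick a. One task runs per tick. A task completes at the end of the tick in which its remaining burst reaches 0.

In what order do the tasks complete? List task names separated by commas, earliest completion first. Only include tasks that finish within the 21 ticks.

completion order = A, B, C, G

t=0: ready={A,B,C} → run A
t=1: ready={A,B,C,G} → run A
t=2: ready={B,C,G} → run B
t=3: ready={B,C,G} → run B
t=4: ready={B,C,G} → run B
t=5: ready={B,C,G} → run B
t=6: ready={B,C,G} → run B
t=7: ready={B,C,G} → run B
t=8: ready={B,C,G} → run B
t=9: ready={C,G} → run C
t=10: ready={C,G} → run C
t=11: ready={C,G} → run C
t=12: ready={C,G} → run C
t=13: ready={C,G} → run C
t=14: ready={G} → run G
t=15: ready={G} → run G
t=16: ready={G} → run G
t=17: ready={G} → run G
t=18: ready={G} → run G
t=19: ready={G} → run G
t=20: (idle)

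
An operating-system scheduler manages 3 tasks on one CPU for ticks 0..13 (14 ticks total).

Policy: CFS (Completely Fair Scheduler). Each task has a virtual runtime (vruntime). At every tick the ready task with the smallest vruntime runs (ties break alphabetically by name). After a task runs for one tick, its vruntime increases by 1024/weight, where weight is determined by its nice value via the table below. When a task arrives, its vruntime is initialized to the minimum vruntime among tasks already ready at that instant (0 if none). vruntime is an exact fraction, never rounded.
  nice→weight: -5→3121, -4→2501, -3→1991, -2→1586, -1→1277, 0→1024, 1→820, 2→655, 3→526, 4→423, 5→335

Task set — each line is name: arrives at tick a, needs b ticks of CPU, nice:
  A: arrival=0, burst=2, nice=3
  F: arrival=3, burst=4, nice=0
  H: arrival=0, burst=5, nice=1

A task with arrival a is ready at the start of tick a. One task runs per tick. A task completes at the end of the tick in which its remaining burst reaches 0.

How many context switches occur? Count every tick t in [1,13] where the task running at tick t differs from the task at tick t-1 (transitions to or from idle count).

t=0: vr[A=0 H=0] → run A
t=1: vr[A=512/263 H=0] → run H
t=2: vr[A=512/263 H=256/205] → run H
t=3: vr[A=512/263 F=512/263 H=512/205] → run A
t=4: vr[F=512/263 H=512/205] → run F
t=5: vr[F=775/263 H=512/205] → run H
t=6: vr[F=775/263 H=768/205] → run F
t=7: vr[F=1038/263 H=768/205] → run H
t=8: vr[F=1038/263 H=1024/205] → run F
t=9: vr[F=1301/263 H=1024/205] → run F
t=10: vr[H=1024/205] → run H
t=11: (idle)
t=12: (idle)
t=13: (idle)

context switches = 9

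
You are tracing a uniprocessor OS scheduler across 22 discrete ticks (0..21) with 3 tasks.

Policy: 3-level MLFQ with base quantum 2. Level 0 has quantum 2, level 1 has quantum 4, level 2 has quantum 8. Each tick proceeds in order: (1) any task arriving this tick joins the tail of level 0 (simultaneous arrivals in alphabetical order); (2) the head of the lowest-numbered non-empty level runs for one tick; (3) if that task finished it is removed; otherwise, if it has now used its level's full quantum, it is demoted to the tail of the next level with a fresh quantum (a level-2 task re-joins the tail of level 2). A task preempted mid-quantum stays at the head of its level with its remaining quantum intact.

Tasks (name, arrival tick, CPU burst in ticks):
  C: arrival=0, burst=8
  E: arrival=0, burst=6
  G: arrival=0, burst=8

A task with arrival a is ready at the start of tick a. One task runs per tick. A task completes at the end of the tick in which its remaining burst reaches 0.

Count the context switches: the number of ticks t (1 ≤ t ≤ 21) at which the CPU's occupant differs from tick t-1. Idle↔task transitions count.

context switches = 7

t=0: L0/L1/L2 = CEG/-/- → run C
t=1: L0/L1/L2 = CEG/-/- → run C
t=2: L0/L1/L2 = EG/C/- → run E
t=3: L0/L1/L2 = EG/C/- → run E
t=4: L0/L1/L2 = G/CE/- → run G
t=5: L0/L1/L2 = G/CE/- → run G
t=6: L0/L1/L2 = -/CEG/- → run C
t=7: L0/L1/L2 = -/CEG/- → run C
t=8: L0/L1/L2 = -/CEG/- → run C
t=9: L0/L1/L2 = -/CEG/- → run C
t=10: L0/L1/L2 = -/EG/C → run E
t=11: L0/L1/L2 = -/EG/C → run E
t=12: L0/L1/L2 = -/EG/C → run E
t=13: L0/L1/L2 = -/EG/C → run E
t=14: L0/L1/L2 = -/G/C → run G
t=15: L0/L1/L2 = -/G/C → run G
t=16: L0/L1/L2 = -/G/C → run G
t=17: L0/L1/L2 = -/G/C → run G
t=18: L0/L1/L2 = -/-/CG → run C
t=19: L0/L1/L2 = -/-/CG → run C
t=20: L0/L1/L2 = -/-/G → run G
t=21: L0/L1/L2 = -/-/G → run G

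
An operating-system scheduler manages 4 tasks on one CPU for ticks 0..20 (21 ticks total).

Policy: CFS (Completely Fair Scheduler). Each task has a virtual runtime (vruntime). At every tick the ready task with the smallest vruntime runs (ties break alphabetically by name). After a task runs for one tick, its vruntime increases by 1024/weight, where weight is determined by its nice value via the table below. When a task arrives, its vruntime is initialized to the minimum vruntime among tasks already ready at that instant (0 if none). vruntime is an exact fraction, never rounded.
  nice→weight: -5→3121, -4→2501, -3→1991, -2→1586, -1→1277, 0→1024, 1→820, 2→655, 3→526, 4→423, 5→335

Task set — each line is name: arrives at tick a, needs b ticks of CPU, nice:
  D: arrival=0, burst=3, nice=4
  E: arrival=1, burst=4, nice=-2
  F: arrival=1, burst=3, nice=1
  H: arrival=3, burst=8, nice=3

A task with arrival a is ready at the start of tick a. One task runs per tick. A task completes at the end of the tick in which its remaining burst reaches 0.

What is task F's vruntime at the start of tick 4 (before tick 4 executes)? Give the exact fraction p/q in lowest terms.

vruntime(F, start of tick 4) = 318208/86715

t=0: vr[D=0] → run D
t=1: vr[D=1024/423 E=1024/423 F=1024/423] → run D
t=2: vr[D=2048/423 E=1024/423 F=1024/423] → run E
t=3: vr[D=2048/423 E=1028608/335439 F=1024/423 H=1024/423] → run F
t=4: vr[D=2048/423 E=1028608/335439 F=318208/86715 H=1024/423] → run H
t=5: vr[D=2048/423 E=1028608/335439 F=318208/86715 H=485888/111249] → run E
t=6: vr[D=2048/423 E=1245184/335439 F=318208/86715 H=485888/111249] → run F
t=7: vr[D=2048/423 E=1245184/335439 F=426496/86715 H=485888/111249] → run E
t=8: vr[D=2048/423 E=1461760/335439 F=426496/86715 H=485888/111249] → run E
t=9: vr[D=2048/423 F=426496/86715 H=485888/111249] → run H
t=10: vr[D=2048/423 F=426496/86715 H=702464/111249] → run D
t=11: vr[F=426496/86715 H=702464/111249] → run F
t=12: vr[H=702464/111249] → run H
t=13: vr[H=919040/111249] → run H
t=14: vr[H=1135616/111249] → run H
t=15: vr[H=1352192/111249] → run H
t=16: vr[H=1568768/111249] → run H
t=17: vr[H=1785344/111249] → run H
t=18: (idle)
t=19: (idle)
t=20: (idle)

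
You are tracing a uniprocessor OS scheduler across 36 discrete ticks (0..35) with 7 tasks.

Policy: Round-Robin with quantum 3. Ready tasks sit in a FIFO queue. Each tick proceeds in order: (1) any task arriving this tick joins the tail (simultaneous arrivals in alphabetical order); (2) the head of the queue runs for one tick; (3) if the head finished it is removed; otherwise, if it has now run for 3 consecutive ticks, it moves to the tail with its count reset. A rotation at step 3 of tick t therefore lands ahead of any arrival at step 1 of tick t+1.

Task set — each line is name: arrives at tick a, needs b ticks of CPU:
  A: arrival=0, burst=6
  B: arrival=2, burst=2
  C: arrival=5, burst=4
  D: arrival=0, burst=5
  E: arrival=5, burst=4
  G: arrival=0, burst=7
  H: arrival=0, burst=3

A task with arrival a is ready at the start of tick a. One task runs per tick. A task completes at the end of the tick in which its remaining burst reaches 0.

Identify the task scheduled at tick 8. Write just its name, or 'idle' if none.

t=0: queue=[A,D,G,H] q_used=0 → run A
t=1: queue=[A,D,G,H] q_used=1 → run A
t=2: queue=[A,D,G,H,B] q_used=2 → run A
t=3: queue=[D,G,H,B,A] q_used=0 → run D
t=4: queue=[D,G,H,B,A] q_used=1 → run D
t=5: queue=[D,G,H,B,A,C,E] q_used=2 → run D
t=6: queue=[G,H,B,A,C,E,D] q_used=0 → run G
t=7: queue=[G,H,B,A,C,E,D] q_used=1 → run G
t=8: queue=[G,H,B,A,C,E,D] q_used=2 → run G
t=9: queue=[H,B,A,C,E,D,G] q_used=0 → run H
t=10: queue=[H,B,A,C,E,D,G] q_used=1 → run H
t=11: queue=[H,B,A,C,E,D,G] q_used=2 → run H
t=12: queue=[B,A,C,E,D,G] q_used=0 → run B
t=13: queue=[B,A,C,E,D,G] q_used=1 → run B
t=14: queue=[A,C,E,D,G] q_used=0 → run A
t=15: queue=[A,C,E,D,G] q_used=1 → run A
t=16: queue=[A,C,E,D,G] q_used=2 → run A
t=17: queue=[C,E,D,G] q_used=0 → run C
t=18: queue=[C,E,D,G] q_used=1 → run C
t=19: queue=[C,E,D,G] q_used=2 → run C
t=20: queue=[E,D,G,C] q_used=0 → run E
t=21: queue=[E,D,G,C] q_used=1 → run E
t=22: queue=[E,D,G,C] q_used=2 → run E
t=23: queue=[D,G,C,E] q_used=0 → run D
t=24: queue=[D,G,C,E] q_used=1 → run D
t=25: queue=[G,C,E] q_used=0 → run G
t=26: queue=[G,C,E] q_used=1 → run G
t=27: queue=[G,C,E] q_used=2 → run G
t=28: queue=[C,E,G] q_used=0 → run C
t=29: queue=[E,G] q_used=0 → run E
t=30: queue=[G] q_used=0 → run G
t=31: (idle)
t=32: (idle)
t=33: (idle)
t=34: (idle)
t=35: (idle)

running at tick 8 = G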